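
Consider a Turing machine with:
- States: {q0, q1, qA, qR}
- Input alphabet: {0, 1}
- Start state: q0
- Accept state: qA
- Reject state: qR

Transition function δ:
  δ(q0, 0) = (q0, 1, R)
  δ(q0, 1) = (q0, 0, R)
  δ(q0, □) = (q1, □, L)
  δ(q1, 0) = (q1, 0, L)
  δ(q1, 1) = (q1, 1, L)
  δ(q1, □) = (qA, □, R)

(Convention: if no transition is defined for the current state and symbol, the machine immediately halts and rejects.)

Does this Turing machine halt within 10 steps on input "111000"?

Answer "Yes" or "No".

Execution trace:
Initial: [q0]111000
Step 1: δ(q0, 1) = (q0, 0, R) → 0[q0]11000
Step 2: δ(q0, 1) = (q0, 0, R) → 00[q0]1000
Step 3: δ(q0, 1) = (q0, 0, R) → 000[q0]000
Step 4: δ(q0, 0) = (q0, 1, R) → 0001[q0]00
Step 5: δ(q0, 0) = (q0, 1, R) → 00011[q0]0
Step 6: δ(q0, 0) = (q0, 1, R) → 000111[q0]□
Step 7: δ(q0, □) = (q1, □, L) → 00011[q1]1□
Step 8: δ(q1, 1) = (q1, 1, L) → 0001[q1]11□
Step 9: δ(q1, 1) = (q1, 1, L) → 000[q1]111□
Step 10: δ(q1, 1) = (q1, 1, L) → 00[q1]0111□

The machine has not reached a halting state after 10 steps.
The machine did not halt within the 10-step bound.

Answer: No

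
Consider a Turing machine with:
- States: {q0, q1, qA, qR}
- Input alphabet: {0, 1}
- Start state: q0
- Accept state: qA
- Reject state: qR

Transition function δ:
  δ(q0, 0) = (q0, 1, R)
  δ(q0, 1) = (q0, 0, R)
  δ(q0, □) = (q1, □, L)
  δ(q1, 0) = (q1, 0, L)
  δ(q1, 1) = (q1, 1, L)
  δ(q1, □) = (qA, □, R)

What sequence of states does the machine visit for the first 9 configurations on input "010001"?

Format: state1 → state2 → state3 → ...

Execution trace:
Initial: [q0]010001
Step 1: δ(q0, 0) = (q0, 1, R) → 1[q0]10001
Step 2: δ(q0, 1) = (q0, 0, R) → 10[q0]0001
Step 3: δ(q0, 0) = (q0, 1, R) → 101[q0]001
Step 4: δ(q0, 0) = (q0, 1, R) → 1011[q0]01
Step 5: δ(q0, 0) = (q0, 1, R) → 10111[q0]1
Step 6: δ(q0, 1) = (q0, 0, R) → 101110[q0]□
Step 7: δ(q0, □) = (q1, □, L) → 10111[q1]0□
Step 8: δ(q1, 0) = (q1, 0, L) → 1011[q1]10□

State sequence: q0 → q0 → q0 → q0 → q0 → q0 → q0 → q1 → q1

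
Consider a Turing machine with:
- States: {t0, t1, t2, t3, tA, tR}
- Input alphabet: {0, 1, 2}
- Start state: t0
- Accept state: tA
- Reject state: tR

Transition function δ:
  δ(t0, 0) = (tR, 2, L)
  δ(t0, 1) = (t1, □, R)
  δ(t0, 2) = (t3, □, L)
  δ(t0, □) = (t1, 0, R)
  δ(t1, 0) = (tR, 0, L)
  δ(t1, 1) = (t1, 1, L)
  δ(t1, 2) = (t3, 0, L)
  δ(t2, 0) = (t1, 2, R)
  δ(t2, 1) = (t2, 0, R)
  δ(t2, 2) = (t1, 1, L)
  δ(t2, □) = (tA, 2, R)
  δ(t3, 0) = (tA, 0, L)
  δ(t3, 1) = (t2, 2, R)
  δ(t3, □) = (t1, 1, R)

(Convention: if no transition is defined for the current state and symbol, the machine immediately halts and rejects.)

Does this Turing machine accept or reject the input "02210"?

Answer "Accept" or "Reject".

Execution trace:
Initial: [t0]02210
Step 1: δ(t0, 0) = (tR, 2, L) → [tR]□22210

The machine reaches the reject state tR and halts.

Answer: Reject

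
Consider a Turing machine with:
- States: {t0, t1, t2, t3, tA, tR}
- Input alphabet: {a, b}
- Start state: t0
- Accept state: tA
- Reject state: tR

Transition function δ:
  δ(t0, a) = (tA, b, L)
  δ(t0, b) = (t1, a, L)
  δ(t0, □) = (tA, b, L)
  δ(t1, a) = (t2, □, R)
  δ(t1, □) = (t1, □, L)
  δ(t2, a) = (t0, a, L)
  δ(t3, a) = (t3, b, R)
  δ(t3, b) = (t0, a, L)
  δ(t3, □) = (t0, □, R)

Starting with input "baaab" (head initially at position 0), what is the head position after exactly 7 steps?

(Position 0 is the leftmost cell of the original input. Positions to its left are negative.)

Execution trace (head position shown):
Step 0: [t0]baaab  (head at position 0)
Step 1: move left → [t1]□aaaab  (head at position -1)
Step 2: move left → [t1]□□aaaab  (head at position -2)
Step 3: move left → [t1]□□□aaaab  (head at position -3)
Step 4: move left → [t1]□□□□aaaab  (head at position -4)
Step 5: move left → [t1]□□□□□aaaab  (head at position -5)
Step 6: move left → [t1]□□□□□□aaaab  (head at position -6)
Step 7: move left → [t1]□□□□□□□aaaab  (head at position -7)

After 7 steps, the head is at position -7.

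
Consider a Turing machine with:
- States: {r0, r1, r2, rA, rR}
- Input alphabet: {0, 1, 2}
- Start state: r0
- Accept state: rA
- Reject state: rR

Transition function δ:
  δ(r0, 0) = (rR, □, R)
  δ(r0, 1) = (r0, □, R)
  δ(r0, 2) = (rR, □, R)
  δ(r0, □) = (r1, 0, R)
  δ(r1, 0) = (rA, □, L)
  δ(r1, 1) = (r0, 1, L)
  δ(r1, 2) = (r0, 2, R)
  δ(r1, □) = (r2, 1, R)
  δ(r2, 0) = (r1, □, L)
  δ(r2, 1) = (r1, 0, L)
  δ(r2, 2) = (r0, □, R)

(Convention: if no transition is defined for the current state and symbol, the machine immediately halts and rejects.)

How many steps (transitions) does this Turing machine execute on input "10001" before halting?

Execution trace:
Initial: [r0]10001
Step 1: δ(r0, 1) = (r0, □, R) → □[r0]0001
Step 2: δ(r0, 0) = (rR, □, R) → □□[rR]001

The machine reaches the reject state rR and halts.

The machine executed 2 steps before halting.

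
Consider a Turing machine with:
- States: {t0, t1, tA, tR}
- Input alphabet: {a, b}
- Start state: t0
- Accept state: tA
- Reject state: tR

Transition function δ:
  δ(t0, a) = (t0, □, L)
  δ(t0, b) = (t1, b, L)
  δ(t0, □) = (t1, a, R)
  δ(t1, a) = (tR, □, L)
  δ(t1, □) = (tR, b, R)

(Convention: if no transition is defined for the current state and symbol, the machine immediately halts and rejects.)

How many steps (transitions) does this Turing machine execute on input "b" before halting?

Execution trace:
Initial: [t0]b
Step 1: δ(t0, b) = (t1, b, L) → [t1]□b
Step 2: δ(t1, □) = (tR, b, R) → b[tR]b

The machine reaches the reject state tR and halts.

The machine executed 2 steps before halting.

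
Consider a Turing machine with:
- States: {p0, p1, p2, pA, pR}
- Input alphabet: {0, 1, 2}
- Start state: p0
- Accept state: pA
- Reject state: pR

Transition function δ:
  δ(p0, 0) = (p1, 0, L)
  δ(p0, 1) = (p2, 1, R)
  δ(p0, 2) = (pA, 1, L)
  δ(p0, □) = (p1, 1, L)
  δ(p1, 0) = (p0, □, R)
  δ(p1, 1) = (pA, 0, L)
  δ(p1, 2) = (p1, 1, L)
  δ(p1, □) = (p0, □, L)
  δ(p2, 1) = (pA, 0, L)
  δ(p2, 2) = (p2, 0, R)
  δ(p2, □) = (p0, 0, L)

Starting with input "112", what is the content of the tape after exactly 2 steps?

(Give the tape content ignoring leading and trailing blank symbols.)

Execution trace:
Initial: [p0]112
Step 1: δ(p0, 1) = (p2, 1, R) → 1[p2]12
Step 2: δ(p2, 1) = (pA, 0, L) → [pA]102

The machine reaches the accept state pA and halts.

After 2 steps, the tape (ignoring leading/trailing blanks) is: 102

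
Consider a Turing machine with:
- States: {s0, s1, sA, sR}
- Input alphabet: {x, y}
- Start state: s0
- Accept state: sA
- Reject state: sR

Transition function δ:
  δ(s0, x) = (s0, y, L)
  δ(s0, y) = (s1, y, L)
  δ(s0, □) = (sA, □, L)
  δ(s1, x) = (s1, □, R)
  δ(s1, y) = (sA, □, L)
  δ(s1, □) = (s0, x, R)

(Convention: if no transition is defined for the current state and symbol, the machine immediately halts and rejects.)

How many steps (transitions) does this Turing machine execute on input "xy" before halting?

Execution trace:
Initial: [s0]xy
Step 1: δ(s0, x) = (s0, y, L) → [s0]□yy
Step 2: δ(s0, □) = (sA, □, L) → [sA]□□yy

The machine reaches the accept state sA and halts.

The machine executed 2 steps before halting.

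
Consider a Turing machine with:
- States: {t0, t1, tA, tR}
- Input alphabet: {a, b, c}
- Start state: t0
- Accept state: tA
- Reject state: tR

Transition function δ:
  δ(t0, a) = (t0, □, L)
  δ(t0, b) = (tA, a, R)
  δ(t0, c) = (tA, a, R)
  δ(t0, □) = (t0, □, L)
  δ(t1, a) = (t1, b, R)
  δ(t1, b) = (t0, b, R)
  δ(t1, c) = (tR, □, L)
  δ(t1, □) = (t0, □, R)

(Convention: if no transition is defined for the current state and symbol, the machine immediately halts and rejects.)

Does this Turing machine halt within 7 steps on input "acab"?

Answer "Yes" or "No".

Execution trace:
Initial: [t0]acab
Step 1: δ(t0, a) = (t0, □, L) → [t0]□□cab
Step 2: δ(t0, □) = (t0, □, L) → [t0]□□□cab
Step 3: δ(t0, □) = (t0, □, L) → [t0]□□□□cab
Step 4: δ(t0, □) = (t0, □, L) → [t0]□□□□□cab
Step 5: δ(t0, □) = (t0, □, L) → [t0]□□□□□□cab
Step 6: δ(t0, □) = (t0, □, L) → [t0]□□□□□□□cab
Step 7: δ(t0, □) = (t0, □, L) → [t0]□□□□□□□□cab

The machine has not reached a halting state after 7 steps.
The machine did not halt within the 7-step bound.

Answer: No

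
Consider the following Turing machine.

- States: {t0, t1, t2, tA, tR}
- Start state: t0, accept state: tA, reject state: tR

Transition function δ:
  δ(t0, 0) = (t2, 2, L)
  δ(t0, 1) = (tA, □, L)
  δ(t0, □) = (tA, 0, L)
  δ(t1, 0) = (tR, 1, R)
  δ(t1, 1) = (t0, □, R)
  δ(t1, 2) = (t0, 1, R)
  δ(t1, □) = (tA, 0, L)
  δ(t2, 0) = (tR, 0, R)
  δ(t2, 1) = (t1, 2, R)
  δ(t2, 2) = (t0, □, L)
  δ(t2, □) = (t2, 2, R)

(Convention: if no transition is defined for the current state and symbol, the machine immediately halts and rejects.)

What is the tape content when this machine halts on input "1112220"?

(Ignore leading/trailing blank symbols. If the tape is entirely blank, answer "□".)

Execution trace:
Initial: [t0]1112220
Step 1: δ(t0, 1) = (tA, □, L) → [tA]□□112220

The machine reaches the accept state tA and halts.

Final tape (ignoring leading/trailing blanks): 112220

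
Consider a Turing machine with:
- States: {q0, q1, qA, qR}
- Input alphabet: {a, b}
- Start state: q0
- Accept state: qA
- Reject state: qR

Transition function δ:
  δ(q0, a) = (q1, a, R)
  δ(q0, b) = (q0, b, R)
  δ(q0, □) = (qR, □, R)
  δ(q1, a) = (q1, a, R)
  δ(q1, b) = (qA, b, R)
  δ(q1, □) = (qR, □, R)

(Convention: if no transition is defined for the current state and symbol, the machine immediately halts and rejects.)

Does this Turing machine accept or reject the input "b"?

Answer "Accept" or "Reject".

Execution trace:
Initial: [q0]b
Step 1: δ(q0, b) = (q0, b, R) → b[q0]□
Step 2: δ(q0, □) = (qR, □, R) → b□[qR]□

The machine reaches the reject state qR and halts.

Answer: Reject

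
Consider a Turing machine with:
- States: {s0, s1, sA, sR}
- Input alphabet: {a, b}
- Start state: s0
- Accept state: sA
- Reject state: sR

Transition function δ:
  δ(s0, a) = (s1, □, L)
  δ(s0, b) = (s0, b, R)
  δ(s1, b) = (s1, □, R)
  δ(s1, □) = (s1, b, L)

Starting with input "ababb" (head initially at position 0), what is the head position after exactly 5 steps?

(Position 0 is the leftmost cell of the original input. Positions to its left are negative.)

Execution trace (head position shown):
Step 0: [s0]ababb  (head at position 0)
Step 1: move left → [s1]□□babb  (head at position -1)
Step 2: move left → [s1]□b□babb  (head at position -2)
Step 3: move left → [s1]□bb□babb  (head at position -3)
Step 4: move left → [s1]□bbb□babb  (head at position -4)
Step 5: move left → [s1]□bbbb□babb  (head at position -5)

After 5 steps, the head is at position -5.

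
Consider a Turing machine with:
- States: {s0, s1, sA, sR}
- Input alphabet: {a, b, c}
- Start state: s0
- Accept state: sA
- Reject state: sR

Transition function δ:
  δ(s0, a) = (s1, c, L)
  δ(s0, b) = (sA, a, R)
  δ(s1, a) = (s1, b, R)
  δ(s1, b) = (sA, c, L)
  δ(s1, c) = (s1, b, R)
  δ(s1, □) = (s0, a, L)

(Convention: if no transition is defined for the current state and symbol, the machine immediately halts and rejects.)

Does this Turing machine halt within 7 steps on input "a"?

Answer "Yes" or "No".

Execution trace:
Initial: [s0]a
Step 1: δ(s0, a) = (s1, c, L) → [s1]□c
Step 2: δ(s1, □) = (s0, a, L) → [s0]□ac

No transition is defined for δ(s0, □). By convention the machine halts and rejects.
The machine halted after 2 steps (within the 7-step bound).

Answer: Yes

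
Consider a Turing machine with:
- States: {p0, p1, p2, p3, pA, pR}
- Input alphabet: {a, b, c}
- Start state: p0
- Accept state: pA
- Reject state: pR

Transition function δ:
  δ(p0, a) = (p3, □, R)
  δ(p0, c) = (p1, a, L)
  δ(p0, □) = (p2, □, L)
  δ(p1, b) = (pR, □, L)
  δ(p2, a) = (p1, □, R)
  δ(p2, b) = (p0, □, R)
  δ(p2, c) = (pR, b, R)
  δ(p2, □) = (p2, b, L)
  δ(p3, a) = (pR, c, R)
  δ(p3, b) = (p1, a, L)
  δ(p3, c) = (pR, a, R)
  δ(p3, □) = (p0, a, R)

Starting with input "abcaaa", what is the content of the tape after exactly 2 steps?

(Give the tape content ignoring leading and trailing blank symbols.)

Execution trace:
Initial: [p0]abcaaa
Step 1: δ(p0, a) = (p3, □, R) → □[p3]bcaaa
Step 2: δ(p3, b) = (p1, a, L) → [p1]□acaaa

No transition is defined for δ(p1, □). By convention the machine halts and rejects.

After 2 steps, the tape (ignoring leading/trailing blanks) is: acaaa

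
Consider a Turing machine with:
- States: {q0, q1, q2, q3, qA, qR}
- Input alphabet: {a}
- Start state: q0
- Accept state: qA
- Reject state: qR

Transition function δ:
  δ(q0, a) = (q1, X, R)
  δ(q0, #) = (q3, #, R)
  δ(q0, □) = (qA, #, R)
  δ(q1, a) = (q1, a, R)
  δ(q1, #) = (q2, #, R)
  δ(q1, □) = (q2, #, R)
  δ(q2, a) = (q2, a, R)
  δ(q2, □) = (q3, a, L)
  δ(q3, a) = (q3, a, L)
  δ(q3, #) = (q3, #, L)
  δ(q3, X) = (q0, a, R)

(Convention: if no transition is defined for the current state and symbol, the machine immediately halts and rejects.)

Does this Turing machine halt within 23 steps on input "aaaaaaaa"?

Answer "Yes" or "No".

Execution trace:
Initial: [q0]aaaaaaaa
Step 1: δ(q0, a) = (q1, X, R) → X[q1]aaaaaaa
Step 2: δ(q1, a) = (q1, a, R) → Xa[q1]aaaaaa
Step 3: δ(q1, a) = (q1, a, R) → Xaa[q1]aaaaa
Step 4: δ(q1, a) = (q1, a, R) → Xaaa[q1]aaaa
Step 5: δ(q1, a) = (q1, a, R) → Xaaaa[q1]aaa
Step 6: δ(q1, a) = (q1, a, R) → Xaaaaa[q1]aa
Step 7: δ(q1, a) = (q1, a, R) → Xaaaaaa[q1]a
Step 8: δ(q1, a) = (q1, a, R) → Xaaaaaaa[q1]□
Step 9: δ(q1, □) = (q2, #, R) → Xaaaaaaa#[q2]□
Step 10: δ(q2, □) = (q3, a, L) → Xaaaaaaa[q3]#a
Step 11: δ(q3, #) = (q3, #, L) → Xaaaaaa[q3]a#a
Step 12: δ(q3, a) = (q3, a, L) → Xaaaaa[q3]aa#a
Step 13: δ(q3, a) = (q3, a, L) → Xaaaa[q3]aaa#a
Step 14: δ(q3, a) = (q3, a, L) → Xaaa[q3]aaaa#a
Step 15: δ(q3, a) = (q3, a, L) → Xaa[q3]aaaaa#a
Step 16: δ(q3, a) = (q3, a, L) → Xa[q3]aaaaaa#a
Step 17: δ(q3, a) = (q3, a, L) → X[q3]aaaaaaa#a
Step 18: δ(q3, a) = (q3, a, L) → [q3]Xaaaaaaa#a
Step 19: δ(q3, X) = (q0, a, R) → a[q0]aaaaaaa#a
Step 20: δ(q0, a) = (q1, X, R) → aX[q1]aaaaaa#a
Step 21: δ(q1, a) = (q1, a, R) → aXa[q1]aaaaa#a
Step 22: δ(q1, a) = (q1, a, R) → aXaa[q1]aaaa#a
Step 23: δ(q1, a) = (q1, a, R) → aXaaa[q1]aaa#a

The machine has not reached a halting state after 23 steps.
The machine did not halt within the 23-step bound.

Answer: No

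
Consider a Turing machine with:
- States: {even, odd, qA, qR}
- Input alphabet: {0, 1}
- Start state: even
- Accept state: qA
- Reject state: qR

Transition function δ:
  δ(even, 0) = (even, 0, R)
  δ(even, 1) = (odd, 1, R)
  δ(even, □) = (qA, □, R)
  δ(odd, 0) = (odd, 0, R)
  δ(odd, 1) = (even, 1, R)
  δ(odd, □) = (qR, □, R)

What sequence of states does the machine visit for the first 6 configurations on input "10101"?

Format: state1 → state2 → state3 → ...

Execution trace:
Initial: [even]10101
Step 1: δ(even, 1) = (odd, 1, R) → 1[odd]0101
Step 2: δ(odd, 0) = (odd, 0, R) → 10[odd]101
Step 3: δ(odd, 1) = (even, 1, R) → 101[even]01
Step 4: δ(even, 0) = (even, 0, R) → 1010[even]1
Step 5: δ(even, 1) = (odd, 1, R) → 10101[odd]□

State sequence: even → odd → odd → even → even → odd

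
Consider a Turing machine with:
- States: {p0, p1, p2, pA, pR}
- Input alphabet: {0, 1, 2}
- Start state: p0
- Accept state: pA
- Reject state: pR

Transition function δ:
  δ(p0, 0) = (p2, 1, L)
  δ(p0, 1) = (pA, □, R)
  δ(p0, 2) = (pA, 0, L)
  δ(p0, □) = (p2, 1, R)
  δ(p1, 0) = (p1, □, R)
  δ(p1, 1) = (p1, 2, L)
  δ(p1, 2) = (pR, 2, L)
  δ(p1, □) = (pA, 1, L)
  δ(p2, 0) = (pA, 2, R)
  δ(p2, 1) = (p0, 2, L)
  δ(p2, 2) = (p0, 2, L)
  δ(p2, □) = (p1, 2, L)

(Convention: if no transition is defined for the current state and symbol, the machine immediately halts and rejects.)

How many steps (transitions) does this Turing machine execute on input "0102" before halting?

Execution trace:
Initial: [p0]0102
Step 1: δ(p0, 0) = (p2, 1, L) → [p2]□1102
Step 2: δ(p2, □) = (p1, 2, L) → [p1]□21102
Step 3: δ(p1, □) = (pA, 1, L) → [pA]□121102

The machine reaches the accept state pA and halts.

The machine executed 3 steps before halting.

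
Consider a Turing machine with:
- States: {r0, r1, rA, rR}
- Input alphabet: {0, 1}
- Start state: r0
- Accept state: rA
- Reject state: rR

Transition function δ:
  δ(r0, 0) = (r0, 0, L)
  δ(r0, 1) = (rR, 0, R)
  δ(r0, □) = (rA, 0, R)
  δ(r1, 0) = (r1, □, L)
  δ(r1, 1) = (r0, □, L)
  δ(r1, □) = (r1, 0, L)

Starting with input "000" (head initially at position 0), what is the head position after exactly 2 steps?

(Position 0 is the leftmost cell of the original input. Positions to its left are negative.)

Execution trace (head position shown):
Step 0: [r0]000  (head at position 0)
Step 1: move left → [r0]□000  (head at position -1)
Step 2: move right → 0[rA]000  (head at position 0)

After 2 steps, the head is at position 0.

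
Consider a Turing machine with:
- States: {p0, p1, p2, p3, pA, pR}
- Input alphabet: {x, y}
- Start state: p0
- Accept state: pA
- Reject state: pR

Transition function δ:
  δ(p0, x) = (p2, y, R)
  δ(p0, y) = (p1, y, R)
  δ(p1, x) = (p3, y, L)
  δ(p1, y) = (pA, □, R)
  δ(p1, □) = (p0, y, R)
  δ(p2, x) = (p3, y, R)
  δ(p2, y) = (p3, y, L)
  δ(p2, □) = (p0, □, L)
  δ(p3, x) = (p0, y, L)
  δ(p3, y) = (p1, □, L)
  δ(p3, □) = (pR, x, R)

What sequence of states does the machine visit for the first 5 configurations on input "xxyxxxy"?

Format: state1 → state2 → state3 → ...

Execution trace:
Initial: [p0]xxyxxxy
Step 1: δ(p0, x) = (p2, y, R) → y[p2]xyxxxy
Step 2: δ(p2, x) = (p3, y, R) → yy[p3]yxxxy
Step 3: δ(p3, y) = (p1, □, L) → y[p1]y□xxxy
Step 4: δ(p1, y) = (pA, □, R) → y□[pA]□xxxy

The machine reaches the accept state pA and halts.

State sequence: p0 → p2 → p3 → p1 → pA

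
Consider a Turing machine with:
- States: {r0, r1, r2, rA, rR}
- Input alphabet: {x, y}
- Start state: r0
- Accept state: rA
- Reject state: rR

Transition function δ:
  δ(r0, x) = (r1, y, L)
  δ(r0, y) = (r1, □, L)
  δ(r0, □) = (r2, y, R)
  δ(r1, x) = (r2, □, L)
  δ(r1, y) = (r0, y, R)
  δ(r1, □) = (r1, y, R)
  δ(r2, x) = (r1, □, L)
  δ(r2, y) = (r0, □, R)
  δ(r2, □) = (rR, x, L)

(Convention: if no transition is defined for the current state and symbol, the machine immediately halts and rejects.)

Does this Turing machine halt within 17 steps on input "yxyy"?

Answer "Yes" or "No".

Execution trace:
Initial: [r0]yxyy
Step 1: δ(r0, y) = (r1, □, L) → [r1]□□xyy
Step 2: δ(r1, □) = (r1, y, R) → y[r1]□xyy
Step 3: δ(r1, □) = (r1, y, R) → yy[r1]xyy
Step 4: δ(r1, x) = (r2, □, L) → y[r2]y□yy
Step 5: δ(r2, y) = (r0, □, R) → y□[r0]□yy
Step 6: δ(r0, □) = (r2, y, R) → y□y[r2]yy
Step 7: δ(r2, y) = (r0, □, R) → y□y□[r0]y
Step 8: δ(r0, y) = (r1, □, L) → y□y[r1]□□
Step 9: δ(r1, □) = (r1, y, R) → y□yy[r1]□
Step 10: δ(r1, □) = (r1, y, R) → y□yyy[r1]□
Step 11: δ(r1, □) = (r1, y, R) → y□yyyy[r1]□
Step 12: δ(r1, □) = (r1, y, R) → y□yyyyy[r1]□
Step 13: δ(r1, □) = (r1, y, R) → y□yyyyyy[r1]□
Step 14: δ(r1, □) = (r1, y, R) → y□yyyyyyy[r1]□
Step 15: δ(r1, □) = (r1, y, R) → y□yyyyyyyy[r1]□
Step 16: δ(r1, □) = (r1, y, R) → y□yyyyyyyyy[r1]□
Step 17: δ(r1, □) = (r1, y, R) → y□yyyyyyyyyy[r1]□

The machine has not reached a halting state after 17 steps.
The machine did not halt within the 17-step bound.

Answer: No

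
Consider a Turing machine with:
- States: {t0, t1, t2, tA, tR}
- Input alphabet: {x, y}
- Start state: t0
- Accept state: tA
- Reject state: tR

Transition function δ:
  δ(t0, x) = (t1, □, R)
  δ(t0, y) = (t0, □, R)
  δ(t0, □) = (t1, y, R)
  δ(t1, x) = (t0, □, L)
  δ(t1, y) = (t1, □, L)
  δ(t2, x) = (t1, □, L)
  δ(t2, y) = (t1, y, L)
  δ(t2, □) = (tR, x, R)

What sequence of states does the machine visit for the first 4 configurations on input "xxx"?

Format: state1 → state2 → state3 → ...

Execution trace:
Initial: [t0]xxx
Step 1: δ(t0, x) = (t1, □, R) → □[t1]xx
Step 2: δ(t1, x) = (t0, □, L) → [t0]□□x
Step 3: δ(t0, □) = (t1, y, R) → y[t1]□x

No transition is defined for δ(t1, □). By convention the machine halts and rejects.

State sequence: t0 → t1 → t0 → t1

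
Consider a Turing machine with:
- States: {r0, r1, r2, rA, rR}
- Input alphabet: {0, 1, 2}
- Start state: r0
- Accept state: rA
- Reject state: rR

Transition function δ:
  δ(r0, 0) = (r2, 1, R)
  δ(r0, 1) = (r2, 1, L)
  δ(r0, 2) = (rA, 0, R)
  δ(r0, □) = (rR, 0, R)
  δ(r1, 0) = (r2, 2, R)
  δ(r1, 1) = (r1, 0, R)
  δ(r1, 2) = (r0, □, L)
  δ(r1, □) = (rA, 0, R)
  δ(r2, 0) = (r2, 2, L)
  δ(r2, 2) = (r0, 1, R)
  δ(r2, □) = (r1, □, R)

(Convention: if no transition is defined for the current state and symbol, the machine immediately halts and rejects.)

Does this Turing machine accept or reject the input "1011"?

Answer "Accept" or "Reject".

Execution trace:
Initial: [r0]1011
Step 1: δ(r0, 1) = (r2, 1, L) → [r2]□1011
Step 2: δ(r2, □) = (r1, □, R) → □[r1]1011
Step 3: δ(r1, 1) = (r1, 0, R) → □0[r1]011
Step 4: δ(r1, 0) = (r2, 2, R) → □02[r2]11

No transition is defined for δ(r2, 1). By convention the machine halts and rejects.

Answer: Reject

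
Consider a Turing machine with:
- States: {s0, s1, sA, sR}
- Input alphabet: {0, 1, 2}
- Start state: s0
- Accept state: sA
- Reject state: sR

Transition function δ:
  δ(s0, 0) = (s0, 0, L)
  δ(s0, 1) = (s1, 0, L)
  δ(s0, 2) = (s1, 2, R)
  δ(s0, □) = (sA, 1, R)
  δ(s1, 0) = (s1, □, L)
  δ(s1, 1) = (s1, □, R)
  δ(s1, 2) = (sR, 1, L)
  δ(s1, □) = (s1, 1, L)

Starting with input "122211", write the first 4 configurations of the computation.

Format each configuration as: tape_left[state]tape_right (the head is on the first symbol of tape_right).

Transitions applied:
Step 1: δ(s0, 1) = (s1, 0, L)
Step 2: δ(s1, □) = (s1, 1, L)
Step 3: δ(s1, □) = (s1, 1, L)

The first 4 configurations are:
[s0]122211 ⊢ [s1]□022211 ⊢ [s1]□1022211 ⊢ [s1]□11022211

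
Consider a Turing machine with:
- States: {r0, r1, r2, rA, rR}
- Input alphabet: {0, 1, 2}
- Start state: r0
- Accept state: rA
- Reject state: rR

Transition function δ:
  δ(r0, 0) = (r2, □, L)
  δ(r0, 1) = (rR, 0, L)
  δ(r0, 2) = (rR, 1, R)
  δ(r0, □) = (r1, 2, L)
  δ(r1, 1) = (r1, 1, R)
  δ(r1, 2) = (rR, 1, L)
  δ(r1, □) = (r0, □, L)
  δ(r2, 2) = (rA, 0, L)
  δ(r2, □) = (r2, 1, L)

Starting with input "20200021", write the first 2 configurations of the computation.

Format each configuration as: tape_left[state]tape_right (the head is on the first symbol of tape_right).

Transitions applied:
Step 1: δ(r0, 2) = (rR, 1, R)

The first 2 configurations are:
[r0]20200021 ⊢ 1[rR]0200021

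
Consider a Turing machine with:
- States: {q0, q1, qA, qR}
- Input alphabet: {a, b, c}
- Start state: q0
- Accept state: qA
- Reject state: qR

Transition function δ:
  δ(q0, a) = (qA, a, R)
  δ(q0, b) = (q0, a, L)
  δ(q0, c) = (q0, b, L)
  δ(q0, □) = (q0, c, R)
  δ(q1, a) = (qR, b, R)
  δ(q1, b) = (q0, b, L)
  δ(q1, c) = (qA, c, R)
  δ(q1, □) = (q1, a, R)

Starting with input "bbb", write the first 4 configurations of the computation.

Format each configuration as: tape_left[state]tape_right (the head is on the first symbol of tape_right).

Transitions applied:
Step 1: δ(q0, b) = (q0, a, L)
Step 2: δ(q0, □) = (q0, c, R)
Step 3: δ(q0, a) = (qA, a, R)

The first 4 configurations are:
[q0]bbb ⊢ [q0]□abb ⊢ c[q0]abb ⊢ ca[qA]bb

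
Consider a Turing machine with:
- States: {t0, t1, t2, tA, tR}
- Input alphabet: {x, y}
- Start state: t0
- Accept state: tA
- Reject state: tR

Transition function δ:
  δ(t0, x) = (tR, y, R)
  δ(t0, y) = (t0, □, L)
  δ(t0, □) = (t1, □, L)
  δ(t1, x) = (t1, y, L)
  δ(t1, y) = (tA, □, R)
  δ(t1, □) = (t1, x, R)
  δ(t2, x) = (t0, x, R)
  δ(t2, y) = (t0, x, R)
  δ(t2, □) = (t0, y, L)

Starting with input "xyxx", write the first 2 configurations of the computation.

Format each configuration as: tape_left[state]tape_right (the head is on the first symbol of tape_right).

Transitions applied:
Step 1: δ(t0, x) = (tR, y, R)

The first 2 configurations are:
[t0]xyxx ⊢ y[tR]yxx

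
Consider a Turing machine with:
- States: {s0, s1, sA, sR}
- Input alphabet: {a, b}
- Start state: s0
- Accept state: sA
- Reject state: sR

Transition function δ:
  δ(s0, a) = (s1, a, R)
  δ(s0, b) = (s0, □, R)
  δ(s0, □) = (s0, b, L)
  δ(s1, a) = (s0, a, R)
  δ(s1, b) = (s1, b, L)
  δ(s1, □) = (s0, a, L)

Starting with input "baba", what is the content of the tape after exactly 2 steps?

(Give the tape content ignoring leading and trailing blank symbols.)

Execution trace:
Initial: [s0]baba
Step 1: δ(s0, b) = (s0, □, R) → □[s0]aba
Step 2: δ(s0, a) = (s1, a, R) → □a[s1]ba

After 2 steps, the tape (ignoring leading/trailing blanks) is: aba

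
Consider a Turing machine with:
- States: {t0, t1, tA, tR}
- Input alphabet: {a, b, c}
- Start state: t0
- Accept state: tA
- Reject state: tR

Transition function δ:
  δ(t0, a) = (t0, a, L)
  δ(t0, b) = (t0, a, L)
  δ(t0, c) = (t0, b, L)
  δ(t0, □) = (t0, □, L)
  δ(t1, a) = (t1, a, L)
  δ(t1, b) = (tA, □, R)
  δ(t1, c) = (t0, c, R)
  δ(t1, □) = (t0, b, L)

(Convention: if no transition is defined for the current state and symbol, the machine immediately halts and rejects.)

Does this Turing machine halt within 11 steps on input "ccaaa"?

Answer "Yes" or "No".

Execution trace:
Initial: [t0]ccaaa
Step 1: δ(t0, c) = (t0, b, L) → [t0]□bcaaa
Step 2: δ(t0, □) = (t0, □, L) → [t0]□□bcaaa
Step 3: δ(t0, □) = (t0, □, L) → [t0]□□□bcaaa
Step 4: δ(t0, □) = (t0, □, L) → [t0]□□□□bcaaa
Step 5: δ(t0, □) = (t0, □, L) → [t0]□□□□□bcaaa
Step 6: δ(t0, □) = (t0, □, L) → [t0]□□□□□□bcaaa
Step 7: δ(t0, □) = (t0, □, L) → [t0]□□□□□□□bcaaa
Step 8: δ(t0, □) = (t0, □, L) → [t0]□□□□□□□□bcaaa
Step 9: δ(t0, □) = (t0, □, L) → [t0]□□□□□□□□□bcaaa
Step 10: δ(t0, □) = (t0, □, L) → [t0]□□□□□□□□□□bcaaa
Step 11: δ(t0, □) = (t0, □, L) → [t0]□□□□□□□□□□□bcaaa

The machine has not reached a halting state after 11 steps.
The machine did not halt within the 11-step bound.

Answer: No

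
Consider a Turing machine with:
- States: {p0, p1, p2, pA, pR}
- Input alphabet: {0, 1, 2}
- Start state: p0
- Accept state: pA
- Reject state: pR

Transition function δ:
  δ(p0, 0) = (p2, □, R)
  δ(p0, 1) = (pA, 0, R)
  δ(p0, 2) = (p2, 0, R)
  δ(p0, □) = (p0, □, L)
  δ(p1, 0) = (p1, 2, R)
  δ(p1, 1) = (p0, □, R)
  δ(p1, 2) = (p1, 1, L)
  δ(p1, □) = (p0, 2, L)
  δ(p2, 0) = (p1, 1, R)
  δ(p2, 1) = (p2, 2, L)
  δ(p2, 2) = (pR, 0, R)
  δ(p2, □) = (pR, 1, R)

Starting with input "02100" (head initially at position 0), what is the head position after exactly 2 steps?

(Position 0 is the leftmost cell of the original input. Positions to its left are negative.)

Execution trace (head position shown):
Step 0: [p0]02100  (head at position 0)
Step 1: move right → □[p2]2100  (head at position 1)
Step 2: move right → □0[pR]100  (head at position 2)

After 2 steps, the head is at position 2.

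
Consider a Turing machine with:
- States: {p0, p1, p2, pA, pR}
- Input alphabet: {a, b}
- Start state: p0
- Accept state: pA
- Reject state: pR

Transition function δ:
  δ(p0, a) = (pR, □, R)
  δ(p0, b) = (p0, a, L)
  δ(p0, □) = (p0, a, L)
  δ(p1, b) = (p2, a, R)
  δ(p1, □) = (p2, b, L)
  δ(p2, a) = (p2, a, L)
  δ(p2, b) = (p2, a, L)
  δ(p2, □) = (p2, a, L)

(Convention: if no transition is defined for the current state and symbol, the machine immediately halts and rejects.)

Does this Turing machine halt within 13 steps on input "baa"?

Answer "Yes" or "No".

Execution trace:
Initial: [p0]baa
Step 1: δ(p0, b) = (p0, a, L) → [p0]□aaa
Step 2: δ(p0, □) = (p0, a, L) → [p0]□aaaa
Step 3: δ(p0, □) = (p0, a, L) → [p0]□aaaaa
Step 4: δ(p0, □) = (p0, a, L) → [p0]□aaaaaa
Step 5: δ(p0, □) = (p0, a, L) → [p0]□aaaaaaa
Step 6: δ(p0, □) = (p0, a, L) → [p0]□aaaaaaaa
Step 7: δ(p0, □) = (p0, a, L) → [p0]□aaaaaaaaa
Step 8: δ(p0, □) = (p0, a, L) → [p0]□aaaaaaaaaa
Step 9: δ(p0, □) = (p0, a, L) → [p0]□aaaaaaaaaaa
Step 10: δ(p0, □) = (p0, a, L) → [p0]□aaaaaaaaaaaa
Step 11: δ(p0, □) = (p0, a, L) → [p0]□aaaaaaaaaaaaa
Step 12: δ(p0, □) = (p0, a, L) → [p0]□aaaaaaaaaaaaaa
Step 13: δ(p0, □) = (p0, a, L) → [p0]□aaaaaaaaaaaaaaa

The machine has not reached a halting state after 13 steps.
The machine did not halt within the 13-step bound.

Answer: No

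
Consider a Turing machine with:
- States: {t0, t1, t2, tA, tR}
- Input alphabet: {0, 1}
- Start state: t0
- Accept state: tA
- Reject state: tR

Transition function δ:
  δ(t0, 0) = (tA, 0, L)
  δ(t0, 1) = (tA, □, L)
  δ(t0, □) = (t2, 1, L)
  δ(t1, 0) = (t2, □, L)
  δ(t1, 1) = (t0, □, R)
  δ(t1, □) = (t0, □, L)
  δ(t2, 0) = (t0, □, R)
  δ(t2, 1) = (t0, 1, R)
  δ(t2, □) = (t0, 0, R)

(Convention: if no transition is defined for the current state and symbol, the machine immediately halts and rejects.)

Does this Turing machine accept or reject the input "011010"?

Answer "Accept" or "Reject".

Execution trace:
Initial: [t0]011010
Step 1: δ(t0, 0) = (tA, 0, L) → [tA]□011010

The machine reaches the accept state tA and halts.

Answer: Accept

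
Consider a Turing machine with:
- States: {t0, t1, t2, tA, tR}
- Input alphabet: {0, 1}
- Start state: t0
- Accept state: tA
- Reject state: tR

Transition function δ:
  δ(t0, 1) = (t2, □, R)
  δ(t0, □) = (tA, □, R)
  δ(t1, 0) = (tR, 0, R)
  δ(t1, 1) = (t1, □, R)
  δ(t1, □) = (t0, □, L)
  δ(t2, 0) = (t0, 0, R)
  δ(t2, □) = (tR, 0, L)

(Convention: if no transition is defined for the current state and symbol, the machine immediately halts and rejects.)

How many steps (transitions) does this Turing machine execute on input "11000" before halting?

Execution trace:
Initial: [t0]11000
Step 1: δ(t0, 1) = (t2, □, R) → □[t2]1000

No transition is defined for δ(t2, 1). By convention the machine halts and rejects.

The machine executed 1 step before halting.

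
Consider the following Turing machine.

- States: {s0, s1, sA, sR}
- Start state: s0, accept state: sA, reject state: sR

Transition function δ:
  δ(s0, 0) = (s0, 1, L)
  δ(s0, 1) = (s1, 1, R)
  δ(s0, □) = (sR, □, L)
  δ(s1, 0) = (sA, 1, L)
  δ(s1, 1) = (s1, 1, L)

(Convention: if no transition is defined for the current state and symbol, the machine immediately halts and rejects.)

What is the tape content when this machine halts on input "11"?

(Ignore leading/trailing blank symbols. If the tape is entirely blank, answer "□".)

Execution trace:
Initial: [s0]11
Step 1: δ(s0, 1) = (s1, 1, R) → 1[s1]1
Step 2: δ(s1, 1) = (s1, 1, L) → [s1]11
Step 3: δ(s1, 1) = (s1, 1, L) → [s1]□11

No transition is defined for δ(s1, □). By convention the machine halts and rejects.

Final tape (ignoring leading/trailing blanks): 11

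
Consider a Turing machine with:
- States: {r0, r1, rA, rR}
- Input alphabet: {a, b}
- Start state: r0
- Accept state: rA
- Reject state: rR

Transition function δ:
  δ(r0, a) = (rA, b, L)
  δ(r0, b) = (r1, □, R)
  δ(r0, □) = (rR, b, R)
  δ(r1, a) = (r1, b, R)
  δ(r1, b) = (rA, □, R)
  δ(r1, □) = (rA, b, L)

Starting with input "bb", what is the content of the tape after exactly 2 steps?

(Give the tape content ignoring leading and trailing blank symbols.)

Execution trace:
Initial: [r0]bb
Step 1: δ(r0, b) = (r1, □, R) → □[r1]b
Step 2: δ(r1, b) = (rA, □, R) → □□[rA]□

The machine reaches the accept state rA and halts.

After 2 steps, the tape (ignoring leading/trailing blanks) is: □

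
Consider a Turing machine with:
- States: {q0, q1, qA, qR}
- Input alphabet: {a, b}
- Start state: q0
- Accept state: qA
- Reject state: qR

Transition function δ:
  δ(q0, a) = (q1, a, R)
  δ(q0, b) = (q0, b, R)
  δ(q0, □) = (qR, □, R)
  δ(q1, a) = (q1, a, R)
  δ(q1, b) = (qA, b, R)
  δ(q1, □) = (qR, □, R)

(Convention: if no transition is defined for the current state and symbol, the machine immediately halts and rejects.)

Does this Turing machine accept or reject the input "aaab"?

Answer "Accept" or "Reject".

Execution trace:
Initial: [q0]aaab
Step 1: δ(q0, a) = (q1, a, R) → a[q1]aab
Step 2: δ(q1, a) = (q1, a, R) → aa[q1]ab
Step 3: δ(q1, a) = (q1, a, R) → aaa[q1]b
Step 4: δ(q1, b) = (qA, b, R) → aaab[qA]□

The machine reaches the accept state qA and halts.

Answer: Accept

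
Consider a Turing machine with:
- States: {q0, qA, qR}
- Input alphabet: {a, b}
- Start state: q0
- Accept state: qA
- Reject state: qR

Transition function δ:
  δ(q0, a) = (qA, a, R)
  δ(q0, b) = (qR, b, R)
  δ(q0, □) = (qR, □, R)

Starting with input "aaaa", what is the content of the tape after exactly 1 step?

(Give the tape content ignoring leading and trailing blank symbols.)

Execution trace:
Initial: [q0]aaaa
Step 1: δ(q0, a) = (qA, a, R) → a[qA]aaa

The machine reaches the accept state qA and halts.

After 1 step, the tape (ignoring leading/trailing blanks) is: aaaa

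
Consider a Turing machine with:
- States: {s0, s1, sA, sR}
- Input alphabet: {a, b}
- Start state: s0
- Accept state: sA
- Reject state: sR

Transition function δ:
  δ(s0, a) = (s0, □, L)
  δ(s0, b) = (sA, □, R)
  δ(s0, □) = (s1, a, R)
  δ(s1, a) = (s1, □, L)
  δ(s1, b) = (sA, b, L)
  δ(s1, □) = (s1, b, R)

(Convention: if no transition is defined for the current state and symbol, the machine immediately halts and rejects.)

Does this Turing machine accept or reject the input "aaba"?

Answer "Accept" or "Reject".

Execution trace:
Initial: [s0]aaba
Step 1: δ(s0, a) = (s0, □, L) → [s0]□□aba
Step 2: δ(s0, □) = (s1, a, R) → a[s1]□aba
Step 3: δ(s1, □) = (s1, b, R) → ab[s1]aba
Step 4: δ(s1, a) = (s1, □, L) → a[s1]b□ba
Step 5: δ(s1, b) = (sA, b, L) → [sA]ab□ba

The machine reaches the accept state sA and halts.

Answer: Accept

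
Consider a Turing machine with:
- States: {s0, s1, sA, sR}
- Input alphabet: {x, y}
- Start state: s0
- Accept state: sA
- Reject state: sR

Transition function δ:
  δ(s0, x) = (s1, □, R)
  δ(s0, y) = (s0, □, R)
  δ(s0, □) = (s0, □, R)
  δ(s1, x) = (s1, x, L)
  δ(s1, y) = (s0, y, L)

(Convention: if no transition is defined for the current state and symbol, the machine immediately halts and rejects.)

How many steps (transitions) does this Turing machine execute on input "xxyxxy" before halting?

Execution trace:
Initial: [s0]xxyxxy
Step 1: δ(s0, x) = (s1, □, R) → □[s1]xyxxy
Step 2: δ(s1, x) = (s1, x, L) → [s1]□xyxxy

No transition is defined for δ(s1, □). By convention the machine halts and rejects.

The machine executed 2 steps before halting.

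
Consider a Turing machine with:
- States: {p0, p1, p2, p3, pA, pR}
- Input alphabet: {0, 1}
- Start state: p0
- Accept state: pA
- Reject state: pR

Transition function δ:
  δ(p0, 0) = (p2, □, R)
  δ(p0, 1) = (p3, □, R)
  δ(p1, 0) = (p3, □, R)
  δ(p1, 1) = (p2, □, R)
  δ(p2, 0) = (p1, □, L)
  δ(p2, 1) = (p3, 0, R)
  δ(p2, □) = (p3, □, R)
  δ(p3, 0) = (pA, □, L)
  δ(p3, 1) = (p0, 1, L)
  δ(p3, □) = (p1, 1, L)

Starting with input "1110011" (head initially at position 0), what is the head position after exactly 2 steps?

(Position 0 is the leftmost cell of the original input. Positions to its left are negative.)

Execution trace (head position shown):
Step 0: [p0]1110011  (head at position 0)
Step 1: move right → □[p3]110011  (head at position 1)
Step 2: move left → [p0]□110011  (head at position 0)

After 2 steps, the head is at position 0.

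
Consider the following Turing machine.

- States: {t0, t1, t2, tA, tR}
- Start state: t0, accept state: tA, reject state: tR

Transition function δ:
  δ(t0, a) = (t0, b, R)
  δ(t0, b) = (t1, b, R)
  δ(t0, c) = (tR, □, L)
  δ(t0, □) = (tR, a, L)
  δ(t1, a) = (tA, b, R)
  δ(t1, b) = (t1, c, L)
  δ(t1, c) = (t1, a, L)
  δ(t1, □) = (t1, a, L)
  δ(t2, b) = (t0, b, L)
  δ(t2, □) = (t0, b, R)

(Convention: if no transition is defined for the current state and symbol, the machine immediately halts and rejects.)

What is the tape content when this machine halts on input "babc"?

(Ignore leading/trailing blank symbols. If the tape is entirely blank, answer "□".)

Execution trace:
Initial: [t0]babc
Step 1: δ(t0, b) = (t1, b, R) → b[t1]abc
Step 2: δ(t1, a) = (tA, b, R) → bb[tA]bc

The machine reaches the accept state tA and halts.

Final tape (ignoring leading/trailing blanks): bbbc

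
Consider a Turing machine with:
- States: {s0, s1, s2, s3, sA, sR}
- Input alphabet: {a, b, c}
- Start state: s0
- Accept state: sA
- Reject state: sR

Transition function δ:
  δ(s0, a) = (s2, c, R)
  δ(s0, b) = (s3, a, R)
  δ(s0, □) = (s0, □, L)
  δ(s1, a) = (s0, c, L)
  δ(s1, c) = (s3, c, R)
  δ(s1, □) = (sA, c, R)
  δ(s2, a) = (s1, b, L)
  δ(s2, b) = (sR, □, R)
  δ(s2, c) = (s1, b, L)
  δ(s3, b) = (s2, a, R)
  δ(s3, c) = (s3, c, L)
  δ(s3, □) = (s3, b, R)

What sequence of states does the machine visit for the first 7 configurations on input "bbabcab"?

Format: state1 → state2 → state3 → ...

Execution trace:
Initial: [s0]bbabcab
Step 1: δ(s0, b) = (s3, a, R) → a[s3]babcab
Step 2: δ(s3, b) = (s2, a, R) → aa[s2]abcab
Step 3: δ(s2, a) = (s1, b, L) → a[s1]abbcab
Step 4: δ(s1, a) = (s0, c, L) → [s0]acbbcab
Step 5: δ(s0, a) = (s2, c, R) → c[s2]cbbcab
Step 6: δ(s2, c) = (s1, b, L) → [s1]cbbbcab

State sequence: s0 → s3 → s2 → s1 → s0 → s2 → s1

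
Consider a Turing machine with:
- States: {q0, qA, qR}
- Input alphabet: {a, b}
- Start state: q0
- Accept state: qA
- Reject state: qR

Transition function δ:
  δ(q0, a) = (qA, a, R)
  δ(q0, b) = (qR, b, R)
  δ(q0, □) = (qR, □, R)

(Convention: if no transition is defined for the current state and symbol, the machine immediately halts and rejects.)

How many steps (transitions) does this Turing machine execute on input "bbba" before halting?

Execution trace:
Initial: [q0]bbba
Step 1: δ(q0, b) = (qR, b, R) → b[qR]bba

The machine reaches the reject state qR and halts.

The machine executed 1 step before halting.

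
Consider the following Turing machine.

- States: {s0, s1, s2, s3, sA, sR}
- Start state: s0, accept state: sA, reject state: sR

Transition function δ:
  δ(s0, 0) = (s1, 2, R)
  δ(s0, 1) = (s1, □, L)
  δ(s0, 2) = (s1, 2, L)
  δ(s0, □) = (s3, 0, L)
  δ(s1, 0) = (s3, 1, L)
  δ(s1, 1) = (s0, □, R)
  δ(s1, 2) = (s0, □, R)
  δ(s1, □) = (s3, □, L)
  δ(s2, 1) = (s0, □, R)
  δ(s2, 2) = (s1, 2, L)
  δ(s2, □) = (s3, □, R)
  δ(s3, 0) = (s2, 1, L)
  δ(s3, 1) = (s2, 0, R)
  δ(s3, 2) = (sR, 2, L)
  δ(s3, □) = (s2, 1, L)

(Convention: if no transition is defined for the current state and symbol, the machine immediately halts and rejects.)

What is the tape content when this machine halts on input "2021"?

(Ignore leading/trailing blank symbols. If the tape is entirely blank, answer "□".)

Execution trace:
Initial: [s0]2021
Step 1: δ(s0, 2) = (s1, 2, L) → [s1]□2021
Step 2: δ(s1, □) = (s3, □, L) → [s3]□□2021
Step 3: δ(s3, □) = (s2, 1, L) → [s2]□1□2021
Step 4: δ(s2, □) = (s3, □, R) → □[s3]1□2021
Step 5: δ(s3, 1) = (s2, 0, R) → □0[s2]□2021
Step 6: δ(s2, □) = (s3, □, R) → □0□[s3]2021
Step 7: δ(s3, 2) = (sR, 2, L) → □0[sR]□2021

The machine reaches the reject state sR and halts.

Final tape (ignoring leading/trailing blanks): 0□2021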